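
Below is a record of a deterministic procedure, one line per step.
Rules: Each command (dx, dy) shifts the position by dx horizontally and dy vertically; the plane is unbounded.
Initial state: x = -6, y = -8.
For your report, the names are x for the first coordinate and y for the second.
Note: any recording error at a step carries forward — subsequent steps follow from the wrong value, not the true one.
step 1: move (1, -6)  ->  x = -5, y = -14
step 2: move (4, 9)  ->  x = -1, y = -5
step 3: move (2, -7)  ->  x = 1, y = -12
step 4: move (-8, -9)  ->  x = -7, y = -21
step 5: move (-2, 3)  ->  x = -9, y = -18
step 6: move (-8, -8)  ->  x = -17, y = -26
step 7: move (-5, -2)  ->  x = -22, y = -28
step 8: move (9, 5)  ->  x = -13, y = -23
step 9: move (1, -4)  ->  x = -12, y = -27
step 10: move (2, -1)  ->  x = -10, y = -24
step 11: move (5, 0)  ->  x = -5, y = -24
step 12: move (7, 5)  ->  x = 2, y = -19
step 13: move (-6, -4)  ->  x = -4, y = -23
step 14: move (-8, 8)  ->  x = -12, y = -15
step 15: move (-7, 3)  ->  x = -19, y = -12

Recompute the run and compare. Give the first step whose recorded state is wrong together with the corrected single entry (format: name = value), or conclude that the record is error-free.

Recomputing the run from the initial state:
step 1: x = -5, y = -14
step 2: x = -1, y = -5
step 3: x = 1, y = -12
step 4: x = -7, y = -21
step 5: x = -9, y = -18
step 6: x = -17, y = -26
step 7: x = -22, y = -28
step 8: x = -13, y = -23
step 9: x = -12, y = -27
step 10: x = -10, y = -28
step 11: x = -5, y = -28
step 12: x = 2, y = -23
step 13: x = -4, y = -27
step 14: x = -12, y = -19
step 15: x = -19, y = -16
The first disagreement with the record is at step 10, where the value should be y = -28.

step 10, y = -28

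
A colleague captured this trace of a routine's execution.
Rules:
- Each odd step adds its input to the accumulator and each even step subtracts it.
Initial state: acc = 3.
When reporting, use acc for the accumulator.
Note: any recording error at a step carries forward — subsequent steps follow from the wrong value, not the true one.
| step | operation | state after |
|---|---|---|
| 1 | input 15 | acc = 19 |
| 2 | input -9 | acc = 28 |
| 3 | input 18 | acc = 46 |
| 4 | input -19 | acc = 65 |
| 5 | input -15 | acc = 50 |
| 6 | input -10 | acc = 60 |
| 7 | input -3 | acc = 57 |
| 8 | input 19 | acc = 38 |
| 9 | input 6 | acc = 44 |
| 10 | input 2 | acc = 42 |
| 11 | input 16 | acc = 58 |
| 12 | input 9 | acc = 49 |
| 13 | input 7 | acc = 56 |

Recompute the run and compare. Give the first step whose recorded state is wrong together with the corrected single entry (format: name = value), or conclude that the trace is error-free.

step 1, acc = 18

Recomputing the run from the initial state:
step 1: acc = 18
step 2: acc = 27
step 3: acc = 45
step 4: acc = 64
step 5: acc = 49
step 6: acc = 59
step 7: acc = 56
step 8: acc = 37
step 9: acc = 43
step 10: acc = 41
step 11: acc = 57
step 12: acc = 48
step 13: acc = 55
The first disagreement with the trace is at step 1, where the value should be acc = 18.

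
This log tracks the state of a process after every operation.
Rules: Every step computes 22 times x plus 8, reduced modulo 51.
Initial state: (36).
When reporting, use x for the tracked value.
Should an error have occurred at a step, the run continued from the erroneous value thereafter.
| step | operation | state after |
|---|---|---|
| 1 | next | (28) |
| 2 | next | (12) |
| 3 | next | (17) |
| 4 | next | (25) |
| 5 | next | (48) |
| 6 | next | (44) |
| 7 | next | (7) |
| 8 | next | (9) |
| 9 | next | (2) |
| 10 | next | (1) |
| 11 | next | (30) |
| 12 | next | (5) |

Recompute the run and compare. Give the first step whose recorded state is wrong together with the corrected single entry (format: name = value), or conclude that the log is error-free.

step 1, x = 35

Step 1: x = (22*36 + 8) mod 51 = 35 — not what was recorded.
The audit stops at step 1: the recorded entry is wrong and should be x = 35.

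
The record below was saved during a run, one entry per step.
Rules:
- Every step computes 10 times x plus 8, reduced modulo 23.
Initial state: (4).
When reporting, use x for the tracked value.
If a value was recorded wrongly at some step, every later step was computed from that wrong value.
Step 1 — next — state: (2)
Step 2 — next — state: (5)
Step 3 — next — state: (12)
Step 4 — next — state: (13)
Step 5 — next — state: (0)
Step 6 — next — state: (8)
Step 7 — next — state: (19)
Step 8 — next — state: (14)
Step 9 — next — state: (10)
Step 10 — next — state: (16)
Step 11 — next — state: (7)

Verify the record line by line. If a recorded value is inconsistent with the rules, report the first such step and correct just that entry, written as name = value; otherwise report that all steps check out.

Step 1: x = (10*4 + 8) mod 23 = 2 — same as recorded.
Step 2: x = (10*2 + 8) mod 23 = 5 — verified.
Step 3: x = (10*5 + 8) mod 23 = 12 — no discrepancy.
Step 4: x = (10*12 + 8) mod 23 = 13 — exactly as logged.
Step 5: x = (10*13 + 8) mod 23 = 0 — no discrepancy.
Step 6: x = (10*0 + 8) mod 23 = 8 — in agreement.
Step 7: x = (10*8 + 8) mod 23 = 19 — same as recorded.
Step 8: x = (10*19 + 8) mod 23 = 14 — no discrepancy.
Step 9: x = (10*14 + 8) mod 23 = 10 — matches.
Step 10: x = (10*10 + 8) mod 23 = 16 — confirmed correct.
Step 11: x = (10*16 + 8) mod 23 = 7 — confirmed correct.
All entries verified; no error found.

no error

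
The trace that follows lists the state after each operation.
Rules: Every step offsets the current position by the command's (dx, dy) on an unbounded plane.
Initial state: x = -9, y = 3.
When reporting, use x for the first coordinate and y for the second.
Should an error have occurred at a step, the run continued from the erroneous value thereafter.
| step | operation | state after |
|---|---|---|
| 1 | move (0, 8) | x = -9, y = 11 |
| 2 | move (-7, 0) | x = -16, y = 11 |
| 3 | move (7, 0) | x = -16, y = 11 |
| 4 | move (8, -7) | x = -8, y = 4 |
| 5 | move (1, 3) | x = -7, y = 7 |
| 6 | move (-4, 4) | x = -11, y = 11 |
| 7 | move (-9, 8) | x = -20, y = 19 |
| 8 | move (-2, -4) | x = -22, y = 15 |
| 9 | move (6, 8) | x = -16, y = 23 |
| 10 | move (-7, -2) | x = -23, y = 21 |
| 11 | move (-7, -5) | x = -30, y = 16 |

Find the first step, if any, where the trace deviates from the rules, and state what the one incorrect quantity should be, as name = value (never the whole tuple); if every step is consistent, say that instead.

step 3, x = -9

Recomputing the run from the initial state:
step 1: x = -9, y = 11
step 2: x = -16, y = 11
step 3: x = -9, y = 11
step 4: x = -1, y = 4
step 5: x = 0, y = 7
step 6: x = -4, y = 11
step 7: x = -13, y = 19
step 8: x = -15, y = 15
step 9: x = -9, y = 23
step 10: x = -16, y = 21
step 11: x = -23, y = 16
The first disagreement with the trace is at step 3, where the value should be x = -9.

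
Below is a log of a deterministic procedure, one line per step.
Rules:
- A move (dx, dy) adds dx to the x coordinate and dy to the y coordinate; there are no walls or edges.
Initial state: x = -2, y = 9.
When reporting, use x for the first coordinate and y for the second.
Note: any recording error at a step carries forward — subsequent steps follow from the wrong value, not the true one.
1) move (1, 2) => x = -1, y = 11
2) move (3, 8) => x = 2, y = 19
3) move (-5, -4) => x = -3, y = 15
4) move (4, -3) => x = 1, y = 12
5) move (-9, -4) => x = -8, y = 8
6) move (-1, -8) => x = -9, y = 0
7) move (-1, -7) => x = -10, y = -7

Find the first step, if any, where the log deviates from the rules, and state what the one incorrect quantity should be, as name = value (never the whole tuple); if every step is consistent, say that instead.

no error

1. x = -2 + (1) = -1, y = 9 + (2) = 11 (in agreement)
2. x = -1 + (3) = 2, y = 11 + (8) = 19 (same as recorded)
3. x = 2 + (-5) = -3, y = 19 + (-4) = 15 (confirmed correct)
4. x = -3 + (4) = 1, y = 15 + (-3) = 12 (matches)
5. x = 1 + (-9) = -8, y = 12 + (-4) = 8 (agrees with the log)
6. x = -8 + (-1) = -9, y = 8 + (-8) = 0 (matches)
7. x = -9 + (-1) = -10, y = 0 + (-7) = -7 (in agreement)
The recomputation confirms every line.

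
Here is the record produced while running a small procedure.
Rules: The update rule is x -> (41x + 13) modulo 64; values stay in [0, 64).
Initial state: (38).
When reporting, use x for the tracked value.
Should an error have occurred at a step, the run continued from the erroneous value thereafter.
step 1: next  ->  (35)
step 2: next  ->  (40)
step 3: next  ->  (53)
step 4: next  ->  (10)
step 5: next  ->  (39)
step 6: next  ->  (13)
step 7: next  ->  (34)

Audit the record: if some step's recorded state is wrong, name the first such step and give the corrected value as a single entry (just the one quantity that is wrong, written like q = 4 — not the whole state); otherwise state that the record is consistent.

step 6, x = 12

1. x = (41*38 + 13) mod 64 = 35 (checks out)
2. x = (41*35 + 13) mod 64 = 40 (confirmed correct)
3. x = (41*40 + 13) mod 64 = 53 (in agreement)
4. x = (41*53 + 13) mod 64 = 10 (no discrepancy)
5. x = (41*10 + 13) mod 64 = 39 (in agreement)
6. x = (41*39 + 13) mod 64 = 12 (this is not what the record shows)
First incorrect step: 6; the correct value is x = 12.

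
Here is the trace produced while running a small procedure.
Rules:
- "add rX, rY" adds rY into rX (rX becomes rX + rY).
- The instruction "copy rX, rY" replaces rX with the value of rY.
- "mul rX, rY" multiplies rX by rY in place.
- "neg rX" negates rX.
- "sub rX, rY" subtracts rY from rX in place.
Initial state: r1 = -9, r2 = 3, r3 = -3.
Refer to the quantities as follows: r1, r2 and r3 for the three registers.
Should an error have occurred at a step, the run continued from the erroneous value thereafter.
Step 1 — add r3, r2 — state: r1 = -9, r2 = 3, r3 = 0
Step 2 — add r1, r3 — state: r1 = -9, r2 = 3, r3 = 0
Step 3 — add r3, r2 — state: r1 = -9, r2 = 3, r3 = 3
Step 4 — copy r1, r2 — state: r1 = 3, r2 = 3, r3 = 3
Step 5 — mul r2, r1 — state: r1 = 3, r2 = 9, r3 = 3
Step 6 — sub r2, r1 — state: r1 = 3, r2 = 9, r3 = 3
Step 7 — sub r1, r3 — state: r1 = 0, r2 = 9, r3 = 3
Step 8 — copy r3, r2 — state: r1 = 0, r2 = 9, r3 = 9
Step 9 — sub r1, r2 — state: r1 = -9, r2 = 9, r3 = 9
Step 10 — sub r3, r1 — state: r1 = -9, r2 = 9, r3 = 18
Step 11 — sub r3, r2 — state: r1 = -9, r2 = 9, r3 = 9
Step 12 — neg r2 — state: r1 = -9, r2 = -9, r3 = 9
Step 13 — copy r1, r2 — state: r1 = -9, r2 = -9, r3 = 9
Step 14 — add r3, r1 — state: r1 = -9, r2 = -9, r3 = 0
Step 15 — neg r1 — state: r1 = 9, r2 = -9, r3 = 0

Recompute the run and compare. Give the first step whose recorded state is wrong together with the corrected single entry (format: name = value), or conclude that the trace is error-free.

Recomputing the run from the initial state:
step 1: r1 = -9, r2 = 3, r3 = 0
step 2: r1 = -9, r2 = 3, r3 = 0
step 3: r1 = -9, r2 = 3, r3 = 3
step 4: r1 = 3, r2 = 3, r3 = 3
step 5: r1 = 3, r2 = 9, r3 = 3
step 6: r1 = 3, r2 = 6, r3 = 3
step 7: r1 = 0, r2 = 6, r3 = 3
step 8: r1 = 0, r2 = 6, r3 = 6
step 9: r1 = -6, r2 = 6, r3 = 6
step 10: r1 = -6, r2 = 6, r3 = 12
step 11: r1 = -6, r2 = 6, r3 = 6
step 12: r1 = -6, r2 = -6, r3 = 6
step 13: r1 = -6, r2 = -6, r3 = 6
step 14: r1 = -6, r2 = -6, r3 = 0
step 15: r1 = 6, r2 = -6, r3 = 0
The first disagreement with the trace is at step 6, where the value should be r2 = 6.

step 6, r2 = 6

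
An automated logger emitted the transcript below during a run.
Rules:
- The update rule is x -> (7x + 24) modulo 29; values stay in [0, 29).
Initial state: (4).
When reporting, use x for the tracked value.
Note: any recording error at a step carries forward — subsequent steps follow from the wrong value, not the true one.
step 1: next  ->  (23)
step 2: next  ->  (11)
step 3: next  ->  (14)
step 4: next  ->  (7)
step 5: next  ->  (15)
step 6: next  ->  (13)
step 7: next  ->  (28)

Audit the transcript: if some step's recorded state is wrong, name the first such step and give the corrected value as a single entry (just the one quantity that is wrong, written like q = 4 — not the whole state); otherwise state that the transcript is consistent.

Recomputing the run from the initial state:
step 1: x = 23
step 2: x = 11
step 3: x = 14
step 4: x = 6
step 5: x = 8
step 6: x = 22
step 7: x = 4
The first disagreement with the transcript is at step 4, where the value should be x = 6.

step 4, x = 6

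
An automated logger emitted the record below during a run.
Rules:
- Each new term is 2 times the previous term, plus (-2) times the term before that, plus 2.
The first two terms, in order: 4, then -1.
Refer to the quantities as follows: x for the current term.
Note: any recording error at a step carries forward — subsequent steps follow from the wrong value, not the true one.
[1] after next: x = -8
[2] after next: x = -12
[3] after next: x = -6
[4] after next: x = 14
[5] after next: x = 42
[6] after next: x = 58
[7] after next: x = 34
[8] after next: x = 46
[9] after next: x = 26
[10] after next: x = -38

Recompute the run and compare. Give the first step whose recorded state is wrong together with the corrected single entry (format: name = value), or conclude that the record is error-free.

step 8, x = -46

step 1: x = 2*(-1) + (-2)*(4) + (2) = -8 -> confirmed correct
step 2: x = 2*(-8) + (-2)*(-1) + (2) = -12 -> confirmed correct
step 3: x = 2*(-12) + (-2)*(-8) + (2) = -6 -> in agreement
step 4: x = 2*(-6) + (-2)*(-12) + (2) = 14 -> checks out
step 5: x = 2*(14) + (-2)*(-6) + (2) = 42 -> matches
step 6: x = 2*(42) + (-2)*(14) + (2) = 58 -> in agreement
step 7: x = 2*(58) + (-2)*(42) + (2) = 34 -> agrees with the record
step 8: x = 2*(34) + (-2)*(58) + (2) = -46 -> this is not what the record shows
That makes step 8 the first incorrect line — x = -46 is what it should show.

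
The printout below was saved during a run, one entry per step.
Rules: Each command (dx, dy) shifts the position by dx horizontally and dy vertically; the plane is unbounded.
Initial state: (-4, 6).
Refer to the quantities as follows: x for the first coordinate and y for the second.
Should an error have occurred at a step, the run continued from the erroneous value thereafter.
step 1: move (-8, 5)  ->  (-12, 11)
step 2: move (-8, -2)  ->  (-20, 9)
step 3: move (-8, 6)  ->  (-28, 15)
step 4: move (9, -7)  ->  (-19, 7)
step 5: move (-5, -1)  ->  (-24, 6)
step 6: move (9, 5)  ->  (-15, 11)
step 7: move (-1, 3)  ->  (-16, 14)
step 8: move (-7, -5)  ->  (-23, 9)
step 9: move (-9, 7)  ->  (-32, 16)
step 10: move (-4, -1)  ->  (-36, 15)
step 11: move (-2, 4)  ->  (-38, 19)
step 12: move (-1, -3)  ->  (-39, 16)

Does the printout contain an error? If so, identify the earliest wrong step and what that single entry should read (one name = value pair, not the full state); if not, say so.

step 4, y = 8

Recomputing the run from the initial state:
step 1: x = -12, y = 11
step 2: x = -20, y = 9
step 3: x = -28, y = 15
step 4: x = -19, y = 8
step 5: x = -24, y = 7
step 6: x = -15, y = 12
step 7: x = -16, y = 15
step 8: x = -23, y = 10
step 9: x = -32, y = 17
step 10: x = -36, y = 16
step 11: x = -38, y = 20
step 12: x = -39, y = 17
The first disagreement with the printout is at step 4, where the value should be y = 8.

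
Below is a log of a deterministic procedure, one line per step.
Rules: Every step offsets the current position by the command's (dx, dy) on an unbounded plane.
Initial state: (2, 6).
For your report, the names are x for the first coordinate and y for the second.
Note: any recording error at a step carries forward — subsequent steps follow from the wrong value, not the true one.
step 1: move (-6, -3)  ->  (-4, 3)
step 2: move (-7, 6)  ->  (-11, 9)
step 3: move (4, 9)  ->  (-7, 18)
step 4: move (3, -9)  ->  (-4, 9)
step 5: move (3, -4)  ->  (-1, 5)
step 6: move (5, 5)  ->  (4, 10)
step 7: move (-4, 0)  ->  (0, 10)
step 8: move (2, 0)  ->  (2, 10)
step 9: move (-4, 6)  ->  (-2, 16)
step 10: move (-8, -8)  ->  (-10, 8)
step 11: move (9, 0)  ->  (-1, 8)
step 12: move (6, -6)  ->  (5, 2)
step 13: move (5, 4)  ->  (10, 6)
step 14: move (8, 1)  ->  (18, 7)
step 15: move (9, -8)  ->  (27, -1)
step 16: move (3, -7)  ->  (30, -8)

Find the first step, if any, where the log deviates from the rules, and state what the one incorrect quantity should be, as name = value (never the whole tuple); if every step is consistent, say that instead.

step 1: x = 2 + (-6) = -4, y = 6 + (-3) = 3 -> checks out
step 2: x = -4 + (-7) = -11, y = 3 + (6) = 9 -> matches
step 3: x = -11 + (4) = -7, y = 9 + (9) = 18 -> agrees with the log
step 4: x = -7 + (3) = -4, y = 18 + (-9) = 9 -> in agreement
step 5: x = -4 + (3) = -1, y = 9 + (-4) = 5 -> same as recorded
step 6: x = -1 + (5) = 4, y = 5 + (5) = 10 -> confirmed correct
step 7: x = 4 + (-4) = 0, y = 10 + (0) = 10 -> in agreement
step 8: x = 0 + (2) = 2, y = 10 + (0) = 10 -> verified
step 9: x = 2 + (-4) = -2, y = 10 + (6) = 16 -> verified
step 10: x = -2 + (-8) = -10, y = 16 + (-8) = 8 -> verified
step 11: x = -10 + (9) = -1, y = 8 + (0) = 8 -> exactly as logged
step 12: x = -1 + (6) = 5, y = 8 + (-6) = 2 -> same as recorded
step 13: x = 5 + (5) = 10, y = 2 + (4) = 6 -> same as recorded
step 14: x = 10 + (8) = 18, y = 6 + (1) = 7 -> checks out
step 15: x = 18 + (9) = 27, y = 7 + (-8) = -1 -> checks out
step 16: x = 27 + (3) = 30, y = -1 + (-7) = -8 -> matches
The whole run recomputes cleanly — no discrepancies.

no error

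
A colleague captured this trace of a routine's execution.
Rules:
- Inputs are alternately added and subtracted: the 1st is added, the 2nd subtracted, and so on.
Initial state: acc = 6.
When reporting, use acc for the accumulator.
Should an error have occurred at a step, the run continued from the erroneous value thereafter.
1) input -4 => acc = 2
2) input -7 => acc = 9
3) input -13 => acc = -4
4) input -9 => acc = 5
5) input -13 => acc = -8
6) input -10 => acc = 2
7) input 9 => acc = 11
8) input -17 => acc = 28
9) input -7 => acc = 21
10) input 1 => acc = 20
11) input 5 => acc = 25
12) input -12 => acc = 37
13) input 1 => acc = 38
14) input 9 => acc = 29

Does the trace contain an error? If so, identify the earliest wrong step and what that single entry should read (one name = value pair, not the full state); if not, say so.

no error

step 1: acc = 6 + -4 = 2 -> agrees with the trace
step 2: acc = 2 - -7 = 9 -> checks out
step 3: acc = 9 + -13 = -4 -> matches
step 4: acc = -4 - -9 = 5 -> in agreement
step 5: acc = 5 + -13 = -8 -> checks out
step 6: acc = -8 - -10 = 2 -> same as recorded
step 7: acc = 2 + 9 = 11 -> exactly as logged
step 8: acc = 11 - -17 = 28 -> consistent with the trace
step 9: acc = 28 + -7 = 21 -> same as recorded
step 10: acc = 21 - 1 = 20 -> confirmed correct
step 11: acc = 20 + 5 = 25 -> in agreement
step 12: acc = 25 - -12 = 37 -> confirmed correct
step 13: acc = 37 + 1 = 38 -> consistent with the trace
step 14: acc = 38 - 9 = 29 -> consistent with the trace
No step deviates from the rules.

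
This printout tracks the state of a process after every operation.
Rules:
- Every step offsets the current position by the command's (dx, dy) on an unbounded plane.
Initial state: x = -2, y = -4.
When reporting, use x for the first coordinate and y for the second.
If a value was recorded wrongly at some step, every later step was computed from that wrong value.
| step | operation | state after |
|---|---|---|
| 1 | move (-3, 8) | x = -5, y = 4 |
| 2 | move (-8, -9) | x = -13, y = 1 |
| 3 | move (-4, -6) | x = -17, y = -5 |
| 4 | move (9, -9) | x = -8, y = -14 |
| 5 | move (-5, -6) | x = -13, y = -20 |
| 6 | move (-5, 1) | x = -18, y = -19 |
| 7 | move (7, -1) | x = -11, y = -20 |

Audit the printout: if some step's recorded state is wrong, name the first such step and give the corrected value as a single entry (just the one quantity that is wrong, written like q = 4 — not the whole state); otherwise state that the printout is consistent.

step 2, y = -5

step 1: x = -2 + (-3) = -5, y = -4 + (8) = 4 -> verified
step 2: x = -5 + (-8) = -13, y = 4 + (-9) = -5 -> the printout disagrees here
Conclusion: step 2 carries the first error; the entry should be y = -5.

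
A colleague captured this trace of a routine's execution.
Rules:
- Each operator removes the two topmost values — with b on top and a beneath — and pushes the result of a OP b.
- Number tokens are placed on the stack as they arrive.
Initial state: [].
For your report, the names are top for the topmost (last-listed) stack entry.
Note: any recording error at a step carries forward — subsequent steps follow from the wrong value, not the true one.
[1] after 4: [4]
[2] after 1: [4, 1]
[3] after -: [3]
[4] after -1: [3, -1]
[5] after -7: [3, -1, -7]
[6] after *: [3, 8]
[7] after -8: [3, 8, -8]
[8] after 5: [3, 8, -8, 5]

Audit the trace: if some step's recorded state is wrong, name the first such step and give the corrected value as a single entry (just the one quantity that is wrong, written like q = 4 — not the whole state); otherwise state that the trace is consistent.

step 6, top = 7

Recomputing the run from the initial state:
step 1: [4]
step 2: [4, 1]
step 3: [3]
step 4: [3, -1]
step 5: [3, -1, -7]
step 6: [3, 7]
step 7: [3, 7, -8]
step 8: [3, 7, -8, 5]
The first disagreement with the trace is at step 6, where the value should be top = 7.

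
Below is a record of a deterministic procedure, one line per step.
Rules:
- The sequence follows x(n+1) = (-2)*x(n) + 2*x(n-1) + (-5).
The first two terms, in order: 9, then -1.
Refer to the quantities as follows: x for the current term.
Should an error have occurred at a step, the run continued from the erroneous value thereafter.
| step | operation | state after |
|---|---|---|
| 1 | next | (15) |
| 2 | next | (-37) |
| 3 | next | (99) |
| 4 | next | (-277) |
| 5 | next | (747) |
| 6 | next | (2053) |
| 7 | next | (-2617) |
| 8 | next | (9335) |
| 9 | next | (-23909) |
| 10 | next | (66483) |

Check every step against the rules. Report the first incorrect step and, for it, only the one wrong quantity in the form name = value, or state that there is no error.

Step 1: x = -2*(-1) + (2)*(9) + (-5) = 15 — checks out.
Step 2: x = -2*(15) + (2)*(-1) + (-5) = -37 — verified.
Step 3: x = -2*(-37) + (2)*(15) + (-5) = 99 — consistent with the record.
Step 4: x = -2*(99) + (2)*(-37) + (-5) = -277 — no discrepancy.
Step 5: x = -2*(-277) + (2)*(99) + (-5) = 747 — in agreement.
Step 6: x = -2*(747) + (2)*(-277) + (-5) = -2053 — first mismatch against the record.
Conclusion: step 6 carries the first error; the entry should be x = -2053.

step 6, x = -2053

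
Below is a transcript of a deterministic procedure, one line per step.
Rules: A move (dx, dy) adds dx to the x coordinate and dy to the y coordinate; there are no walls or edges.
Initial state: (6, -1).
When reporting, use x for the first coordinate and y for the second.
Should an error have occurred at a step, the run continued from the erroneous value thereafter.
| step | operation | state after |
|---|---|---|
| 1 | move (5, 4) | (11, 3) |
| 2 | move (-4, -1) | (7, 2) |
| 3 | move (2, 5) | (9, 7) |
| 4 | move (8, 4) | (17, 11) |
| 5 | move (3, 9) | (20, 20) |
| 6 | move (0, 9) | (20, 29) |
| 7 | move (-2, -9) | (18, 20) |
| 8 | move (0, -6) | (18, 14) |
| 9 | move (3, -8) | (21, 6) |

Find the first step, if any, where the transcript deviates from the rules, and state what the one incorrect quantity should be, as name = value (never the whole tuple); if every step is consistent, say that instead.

no error

Step 1: x = 6 + (5) = 11, y = -1 + (4) = 3 — no discrepancy.
Step 2: x = 11 + (-4) = 7, y = 3 + (-1) = 2 — exactly as logged.
Step 3: x = 7 + (2) = 9, y = 2 + (5) = 7 — verified.
Step 4: x = 9 + (8) = 17, y = 7 + (4) = 11 — exactly as logged.
Step 5: x = 17 + (3) = 20, y = 11 + (9) = 20 — exactly as logged.
Step 6: x = 20 + (0) = 20, y = 20 + (9) = 29 — confirmed correct.
Step 7: x = 20 + (-2) = 18, y = 29 + (-9) = 20 — exactly as logged.
Step 8: x = 18 + (0) = 18, y = 20 + (-6) = 14 — verified.
Step 9: x = 18 + (3) = 21, y = 14 + (-8) = 6 — no discrepancy.
Each recorded entry agrees with the recomputation.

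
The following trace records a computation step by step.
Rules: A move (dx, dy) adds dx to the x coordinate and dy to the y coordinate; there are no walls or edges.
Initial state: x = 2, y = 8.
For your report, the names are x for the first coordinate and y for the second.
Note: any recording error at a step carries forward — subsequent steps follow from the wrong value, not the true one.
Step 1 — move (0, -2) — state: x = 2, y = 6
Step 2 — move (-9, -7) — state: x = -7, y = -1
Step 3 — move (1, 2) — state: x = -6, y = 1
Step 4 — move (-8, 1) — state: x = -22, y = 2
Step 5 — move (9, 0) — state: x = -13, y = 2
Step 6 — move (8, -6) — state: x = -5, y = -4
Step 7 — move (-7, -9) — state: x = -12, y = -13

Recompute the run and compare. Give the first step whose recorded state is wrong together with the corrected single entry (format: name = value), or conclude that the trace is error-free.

step 1: x = 2 + (0) = 2, y = 8 + (-2) = 6 -> verified
step 2: x = 2 + (-9) = -7, y = 6 + (-7) = -1 -> exactly as logged
step 3: x = -7 + (1) = -6, y = -1 + (2) = 1 -> in agreement
step 4: x = -6 + (-8) = -14, y = 1 + (1) = 2 -> a discrepancy with the trace
Step 4 is the first one off; corrected, x = -14.

step 4, x = -14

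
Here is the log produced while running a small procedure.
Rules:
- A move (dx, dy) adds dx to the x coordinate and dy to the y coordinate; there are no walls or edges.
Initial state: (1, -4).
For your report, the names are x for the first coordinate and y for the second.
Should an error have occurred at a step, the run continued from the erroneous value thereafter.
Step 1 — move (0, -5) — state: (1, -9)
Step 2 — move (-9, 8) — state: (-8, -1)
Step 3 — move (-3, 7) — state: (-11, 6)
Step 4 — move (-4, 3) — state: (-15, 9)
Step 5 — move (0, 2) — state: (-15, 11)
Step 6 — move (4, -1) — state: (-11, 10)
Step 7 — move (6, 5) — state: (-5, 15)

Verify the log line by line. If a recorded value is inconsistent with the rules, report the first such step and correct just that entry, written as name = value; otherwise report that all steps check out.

no error

Step 1: x = 1 + (0) = 1, y = -4 + (-5) = -9 — confirmed correct.
Step 2: x = 1 + (-9) = -8, y = -9 + (8) = -1 — exactly as logged.
Step 3: x = -8 + (-3) = -11, y = -1 + (7) = 6 — matches.
Step 4: x = -11 + (-4) = -15, y = 6 + (3) = 9 — checks out.
Step 5: x = -15 + (0) = -15, y = 9 + (2) = 11 — agrees with the log.
Step 6: x = -15 + (4) = -11, y = 11 + (-1) = 10 — in agreement.
Step 7: x = -11 + (6) = -5, y = 10 + (5) = 15 — same as recorded.
The recomputation confirms every line.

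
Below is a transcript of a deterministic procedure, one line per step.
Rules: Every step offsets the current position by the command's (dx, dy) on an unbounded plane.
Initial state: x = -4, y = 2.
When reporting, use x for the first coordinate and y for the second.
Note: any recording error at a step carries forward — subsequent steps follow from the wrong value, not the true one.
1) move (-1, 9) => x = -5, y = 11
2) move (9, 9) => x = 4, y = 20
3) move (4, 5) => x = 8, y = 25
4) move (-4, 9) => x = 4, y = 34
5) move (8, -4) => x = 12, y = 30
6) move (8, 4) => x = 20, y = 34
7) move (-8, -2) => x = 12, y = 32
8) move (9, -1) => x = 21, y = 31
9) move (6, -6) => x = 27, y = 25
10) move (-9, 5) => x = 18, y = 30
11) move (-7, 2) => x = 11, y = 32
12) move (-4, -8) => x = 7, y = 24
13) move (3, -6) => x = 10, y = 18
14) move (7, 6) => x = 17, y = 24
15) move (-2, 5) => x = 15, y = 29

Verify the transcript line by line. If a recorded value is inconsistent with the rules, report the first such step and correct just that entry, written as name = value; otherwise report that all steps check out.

no error

Recomputing the run from the initial state:
step 1: x = -5, y = 11
step 2: x = 4, y = 20
step 3: x = 8, y = 25
step 4: x = 4, y = 34
step 5: x = 12, y = 30
step 6: x = 20, y = 34
step 7: x = 12, y = 32
step 8: x = 21, y = 31
step 9: x = 27, y = 25
step 10: x = 18, y = 30
step 11: x = 11, y = 32
step 12: x = 7, y = 24
step 13: x = 10, y = 18
step 14: x = 17, y = 24
step 15: x = 15, y = 29
This matches the transcript at every step.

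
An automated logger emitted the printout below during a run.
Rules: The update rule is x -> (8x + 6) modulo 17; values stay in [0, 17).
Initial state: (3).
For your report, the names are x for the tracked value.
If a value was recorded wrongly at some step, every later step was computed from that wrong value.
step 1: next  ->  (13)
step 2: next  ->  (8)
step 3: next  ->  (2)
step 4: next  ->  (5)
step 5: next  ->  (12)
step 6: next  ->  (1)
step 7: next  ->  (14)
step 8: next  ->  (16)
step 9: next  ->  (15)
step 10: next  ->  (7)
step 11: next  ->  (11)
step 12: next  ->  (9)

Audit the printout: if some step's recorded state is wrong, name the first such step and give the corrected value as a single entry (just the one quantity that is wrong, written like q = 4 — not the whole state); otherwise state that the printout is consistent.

step 6, x = 0

Step 1: x = (8*3 + 6) mod 17 = 13 — checks out.
Step 2: x = (8*13 + 6) mod 17 = 8 — checks out.
Step 3: x = (8*8 + 6) mod 17 = 2 — consistent with the printout.
Step 4: x = (8*2 + 6) mod 17 = 5 — no discrepancy.
Step 5: x = (8*5 + 6) mod 17 = 12 — verified.
Step 6: x = (8*12 + 6) mod 17 = 0 — first mismatch against the printout.
First incorrect step: 6; the correct value is x = 0.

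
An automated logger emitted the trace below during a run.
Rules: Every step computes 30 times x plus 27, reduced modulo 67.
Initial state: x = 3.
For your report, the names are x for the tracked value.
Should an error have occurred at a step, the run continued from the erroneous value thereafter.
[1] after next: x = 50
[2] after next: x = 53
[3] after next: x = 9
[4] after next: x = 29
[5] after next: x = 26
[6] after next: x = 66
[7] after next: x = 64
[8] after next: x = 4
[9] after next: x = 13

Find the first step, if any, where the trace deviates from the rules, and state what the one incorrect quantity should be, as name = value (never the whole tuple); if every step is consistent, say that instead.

1. x = (30*3 + 27) mod 67 = 50 (verified)
2. x = (30*50 + 27) mod 67 = 53 (in agreement)
3. x = (30*53 + 27) mod 67 = 9 (confirmed correct)
4. x = (30*9 + 27) mod 67 = 29 (matches)
5. x = (30*29 + 27) mod 67 = 26 (agrees with the trace)
6. x = (30*26 + 27) mod 67 = 3 (a discrepancy with the trace)
First incorrect step: 6; the correct value is x = 3.

step 6, x = 3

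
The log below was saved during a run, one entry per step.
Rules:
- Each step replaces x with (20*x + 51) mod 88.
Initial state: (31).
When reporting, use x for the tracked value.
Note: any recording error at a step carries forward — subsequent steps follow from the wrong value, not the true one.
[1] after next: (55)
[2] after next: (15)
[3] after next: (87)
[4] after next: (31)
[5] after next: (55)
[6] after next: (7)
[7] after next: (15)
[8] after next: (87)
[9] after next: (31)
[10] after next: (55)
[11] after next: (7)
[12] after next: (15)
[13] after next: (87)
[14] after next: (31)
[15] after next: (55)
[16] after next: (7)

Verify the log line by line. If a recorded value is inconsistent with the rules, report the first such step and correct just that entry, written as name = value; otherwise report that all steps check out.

step 2, x = 7

1. x = (20*31 + 51) mod 88 = 55 (same as recorded)
2. x = (20*55 + 51) mod 88 = 7 (this is not what the log shows)
First deviation found at step 2; the corrected entry is x = 7.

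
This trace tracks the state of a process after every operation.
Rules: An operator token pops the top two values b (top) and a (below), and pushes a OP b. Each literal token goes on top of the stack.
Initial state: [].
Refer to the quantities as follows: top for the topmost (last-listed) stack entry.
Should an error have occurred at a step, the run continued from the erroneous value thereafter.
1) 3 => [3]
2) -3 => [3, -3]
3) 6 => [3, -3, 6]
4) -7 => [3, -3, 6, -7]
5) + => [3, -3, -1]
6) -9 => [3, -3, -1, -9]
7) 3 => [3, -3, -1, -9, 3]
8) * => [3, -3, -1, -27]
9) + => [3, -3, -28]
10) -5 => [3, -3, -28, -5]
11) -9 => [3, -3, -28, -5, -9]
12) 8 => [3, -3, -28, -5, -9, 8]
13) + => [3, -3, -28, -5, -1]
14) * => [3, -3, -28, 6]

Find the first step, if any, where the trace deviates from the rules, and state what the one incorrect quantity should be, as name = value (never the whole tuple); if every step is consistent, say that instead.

step 1: push 3: top = 3 -> matches
step 2: push -3: top = -3 -> checks out
step 3: push 6: top = 6 -> consistent with the trace
step 4: push -7: top = -7 -> agrees with the trace
step 5: 6 + -7 = -1 -> exactly as logged
step 6: push -9: top = -9 -> consistent with the trace
step 7: push 3: top = 3 -> exactly as logged
step 8: -9 * 3 = -27 -> checks out
step 9: -1 + -27 = -28 -> in agreement
step 10: push -5: top = -5 -> no discrepancy
step 11: push -9: top = -9 -> confirmed correct
step 12: push 8: top = 8 -> in agreement
step 13: -9 + 8 = -1 -> confirmed correct
step 14: -5 * -1 = 5 -> the trace has a different value
That makes step 14 the first incorrect line — top = 5 is what it should show.

step 14, top = 5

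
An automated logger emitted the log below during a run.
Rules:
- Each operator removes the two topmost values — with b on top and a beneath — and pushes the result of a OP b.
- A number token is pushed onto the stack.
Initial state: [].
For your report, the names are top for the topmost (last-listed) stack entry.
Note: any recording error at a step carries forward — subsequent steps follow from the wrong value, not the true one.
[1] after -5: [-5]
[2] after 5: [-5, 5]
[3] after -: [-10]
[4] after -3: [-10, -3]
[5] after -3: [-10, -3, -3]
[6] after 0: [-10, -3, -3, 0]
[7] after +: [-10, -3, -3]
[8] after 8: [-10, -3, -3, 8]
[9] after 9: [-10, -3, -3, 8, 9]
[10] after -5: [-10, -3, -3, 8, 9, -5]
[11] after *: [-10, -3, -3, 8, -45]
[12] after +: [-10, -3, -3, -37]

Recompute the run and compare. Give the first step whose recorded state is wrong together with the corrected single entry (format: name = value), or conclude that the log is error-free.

Step 1: push -5: top = -5 — verified.
Step 2: push 5: top = 5 — checks out.
Step 3: -5 - 5 = -10 — checks out.
Step 4: push -3: top = -3 — same as recorded.
Step 5: push -3: top = -3 — in agreement.
Step 6: push 0: top = 0 — checks out.
Step 7: -3 + 0 = -3 — agrees with the log.
Step 8: push 8: top = 8 — same as recorded.
Step 9: push 9: top = 9 — verified.
Step 10: push -5: top = -5 — in agreement.
Step 11: 9 * -5 = -45 — consistent with the log.
Step 12: 8 + -45 = -37 — no discrepancy.
Each recorded entry agrees with the recomputation.

no error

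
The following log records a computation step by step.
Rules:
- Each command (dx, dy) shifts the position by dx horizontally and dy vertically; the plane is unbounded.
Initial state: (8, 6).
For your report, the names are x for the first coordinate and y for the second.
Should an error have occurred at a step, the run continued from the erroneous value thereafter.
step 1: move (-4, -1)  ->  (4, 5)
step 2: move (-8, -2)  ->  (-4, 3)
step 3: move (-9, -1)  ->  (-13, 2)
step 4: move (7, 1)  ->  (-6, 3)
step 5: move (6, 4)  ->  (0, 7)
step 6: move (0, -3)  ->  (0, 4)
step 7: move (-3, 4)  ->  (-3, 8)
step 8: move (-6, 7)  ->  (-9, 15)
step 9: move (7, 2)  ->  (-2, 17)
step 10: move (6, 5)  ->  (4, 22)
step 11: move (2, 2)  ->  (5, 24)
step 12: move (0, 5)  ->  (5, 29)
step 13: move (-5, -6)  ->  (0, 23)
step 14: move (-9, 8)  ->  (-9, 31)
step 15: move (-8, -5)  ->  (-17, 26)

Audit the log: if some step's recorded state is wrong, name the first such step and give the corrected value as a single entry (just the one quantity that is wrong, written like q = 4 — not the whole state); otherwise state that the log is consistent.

1. x = 8 + (-4) = 4, y = 6 + (-1) = 5 (in agreement)
2. x = 4 + (-8) = -4, y = 5 + (-2) = 3 (no discrepancy)
3. x = -4 + (-9) = -13, y = 3 + (-1) = 2 (matches)
4. x = -13 + (7) = -6, y = 2 + (1) = 3 (matches)
5. x = -6 + (6) = 0, y = 3 + (4) = 7 (agrees with the log)
6. x = 0 + (0) = 0, y = 7 + (-3) = 4 (consistent with the log)
7. x = 0 + (-3) = -3, y = 4 + (4) = 8 (verified)
8. x = -3 + (-6) = -9, y = 8 + (7) = 15 (confirmed correct)
9. x = -9 + (7) = -2, y = 15 + (2) = 17 (consistent with the log)
10. x = -2 + (6) = 4, y = 17 + (5) = 22 (in agreement)
11. x = 4 + (2) = 6, y = 22 + (2) = 24 (the recorded entry deviates here)
First incorrect step: 11; the correct value is x = 6.

step 11, x = 6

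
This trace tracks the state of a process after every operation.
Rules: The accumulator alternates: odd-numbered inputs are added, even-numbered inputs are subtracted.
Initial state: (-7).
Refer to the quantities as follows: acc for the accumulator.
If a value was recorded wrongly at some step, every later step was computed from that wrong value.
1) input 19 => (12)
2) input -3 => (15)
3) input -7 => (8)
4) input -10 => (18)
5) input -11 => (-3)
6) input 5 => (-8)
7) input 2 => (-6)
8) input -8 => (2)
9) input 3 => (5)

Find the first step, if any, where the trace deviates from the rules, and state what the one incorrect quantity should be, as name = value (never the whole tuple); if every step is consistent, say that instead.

step 5, acc = 7

1. acc = -7 + 19 = 12 (verified)
2. acc = 12 - -3 = 15 (verified)
3. acc = 15 + -7 = 8 (verified)
4. acc = 8 - -10 = 18 (verified)
5. acc = 18 + -11 = 7 (the recorded entry deviates here)
That makes step 5 the first incorrect line — acc = 7 is what it should show.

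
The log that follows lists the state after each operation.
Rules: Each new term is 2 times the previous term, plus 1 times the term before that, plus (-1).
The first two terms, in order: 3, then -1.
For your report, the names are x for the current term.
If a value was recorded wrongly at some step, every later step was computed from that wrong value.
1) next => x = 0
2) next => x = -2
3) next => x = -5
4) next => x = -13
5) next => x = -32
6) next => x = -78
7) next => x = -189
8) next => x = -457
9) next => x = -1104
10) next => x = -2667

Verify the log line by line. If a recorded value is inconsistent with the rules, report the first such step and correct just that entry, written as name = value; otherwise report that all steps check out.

step 10, x = -2666

1. x = 2*(-1) + (1)*(3) + (-1) = 0 (matches)
2. x = 2*(0) + (1)*(-1) + (-1) = -2 (confirmed correct)
3. x = 2*(-2) + (1)*(0) + (-1) = -5 (consistent with the log)
4. x = 2*(-5) + (1)*(-2) + (-1) = -13 (confirmed correct)
5. x = 2*(-13) + (1)*(-5) + (-1) = -32 (consistent with the log)
6. x = 2*(-32) + (1)*(-13) + (-1) = -78 (agrees with the log)
7. x = 2*(-78) + (1)*(-32) + (-1) = -189 (in agreement)
8. x = 2*(-189) + (1)*(-78) + (-1) = -457 (agrees with the log)
9. x = 2*(-457) + (1)*(-189) + (-1) = -1104 (checks out)
10. x = 2*(-1104) + (1)*(-457) + (-1) = -2666 (the log has a different value)
The audit stops at step 10: the recorded entry is wrong and should be x = -2666.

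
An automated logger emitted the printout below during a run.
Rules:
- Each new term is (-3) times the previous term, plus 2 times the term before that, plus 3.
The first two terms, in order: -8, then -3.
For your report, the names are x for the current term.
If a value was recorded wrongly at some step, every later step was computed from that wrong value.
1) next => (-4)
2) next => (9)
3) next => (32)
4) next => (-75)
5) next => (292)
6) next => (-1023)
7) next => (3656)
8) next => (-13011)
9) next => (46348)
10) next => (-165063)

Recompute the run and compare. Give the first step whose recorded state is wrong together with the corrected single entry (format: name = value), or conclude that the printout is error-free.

Step 1: x = -3*(-3) + (2)*(-8) + (3) = -4 — same as recorded.
Step 2: x = -3*(-4) + (2)*(-3) + (3) = 9 — consistent with the printout.
Step 3: x = -3*(9) + (2)*(-4) + (3) = -32 — a discrepancy with the printout.
The earliest wrong entry is at step 3: it should read x = -32.

step 3, x = -32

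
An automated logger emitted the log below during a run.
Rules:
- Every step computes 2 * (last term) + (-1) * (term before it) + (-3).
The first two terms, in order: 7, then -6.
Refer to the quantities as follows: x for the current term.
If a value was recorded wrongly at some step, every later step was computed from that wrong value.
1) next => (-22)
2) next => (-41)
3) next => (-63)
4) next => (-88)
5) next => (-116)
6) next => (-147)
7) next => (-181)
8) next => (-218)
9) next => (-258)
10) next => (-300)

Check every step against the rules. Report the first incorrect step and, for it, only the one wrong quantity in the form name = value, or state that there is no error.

step 10, x = -301

step 1: x = 2*(-6) + (-1)*(7) + (-3) = -22 -> same as recorded
step 2: x = 2*(-22) + (-1)*(-6) + (-3) = -41 -> checks out
step 3: x = 2*(-41) + (-1)*(-22) + (-3) = -63 -> same as recorded
step 4: x = 2*(-63) + (-1)*(-41) + (-3) = -88 -> checks out
step 5: x = 2*(-88) + (-1)*(-63) + (-3) = -116 -> exactly as logged
step 6: x = 2*(-116) + (-1)*(-88) + (-3) = -147 -> matches
step 7: x = 2*(-147) + (-1)*(-116) + (-3) = -181 -> consistent with the log
step 8: x = 2*(-181) + (-1)*(-147) + (-3) = -218 -> consistent with the log
step 9: x = 2*(-218) + (-1)*(-181) + (-3) = -258 -> in agreement
step 10: x = 2*(-258) + (-1)*(-218) + (-3) = -301 -> not what was recorded
Step 10 is the first one off; corrected, x = -301.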